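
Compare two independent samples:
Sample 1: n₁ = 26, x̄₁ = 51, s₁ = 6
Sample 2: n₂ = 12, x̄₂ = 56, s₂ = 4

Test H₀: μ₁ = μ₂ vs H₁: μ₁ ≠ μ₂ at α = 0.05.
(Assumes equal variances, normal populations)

Pooled variance: s²_p = [25×6² + 11×4²]/(36) = 29.8889
s_p = 5.4671
SE = s_p×√(1/n₁ + 1/n₂) = 5.4671×√(1/26 + 1/12) = 1.9080
t = (x̄₁ - x̄₂)/SE = (51 - 56)/1.9080 = -2.6205
df = 36, t-critical = ±2.028
Decision: reject H₀

Answer: t = -2.6205, reject H₀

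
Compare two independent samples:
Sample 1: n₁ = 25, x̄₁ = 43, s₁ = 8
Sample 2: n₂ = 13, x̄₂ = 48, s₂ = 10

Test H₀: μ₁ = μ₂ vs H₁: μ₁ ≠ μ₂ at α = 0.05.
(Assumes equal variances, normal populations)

Answer: t = -1.6773, fail to reject H₀

Derivation:
Pooled variance: s²_p = [24×8² + 12×10²]/(36) = 76.0000
s_p = 8.7178
SE = s_p×√(1/n₁ + 1/n₂) = 8.7178×√(1/25 + 1/13) = 2.9810
t = (x̄₁ - x̄₂)/SE = (43 - 48)/2.9810 = -1.6773
df = 36, t-critical = ±2.028
Decision: fail to reject H₀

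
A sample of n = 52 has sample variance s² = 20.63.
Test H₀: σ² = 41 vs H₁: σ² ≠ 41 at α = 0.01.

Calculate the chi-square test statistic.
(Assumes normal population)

Answer: χ² = 25.6617, reject H₀

Derivation:
df = n - 1 = 51
χ² = (n-1)s²/σ₀² = 51×20.63/41 = 25.6617
Critical values: χ²_{0.995,51} = 28.735, χ²_{0.005,51} = 80.747
Rejection region: χ² < 28.735 or χ² > 80.747
Decision: reject H₀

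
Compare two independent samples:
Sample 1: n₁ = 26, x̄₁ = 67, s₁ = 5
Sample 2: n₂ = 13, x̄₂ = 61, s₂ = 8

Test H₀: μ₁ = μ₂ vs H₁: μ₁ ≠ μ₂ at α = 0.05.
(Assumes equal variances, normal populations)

Pooled variance: s²_p = [25×5² + 12×8²]/(37) = 37.6486
s_p = 6.1358
SE = s_p×√(1/n₁ + 1/n₂) = 6.1358×√(1/26 + 1/13) = 2.0842
t = (x̄₁ - x̄₂)/SE = (67 - 61)/2.0842 = 2.8788
df = 37, t-critical = ±2.026
Decision: reject H₀

Answer: t = 2.8788, reject H₀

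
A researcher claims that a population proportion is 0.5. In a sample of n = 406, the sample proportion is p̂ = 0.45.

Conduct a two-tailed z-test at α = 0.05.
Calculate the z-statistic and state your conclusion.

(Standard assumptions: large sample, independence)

Answer: z = -2.0149, reject H₀

Derivation:
H₀: p = 0.5, H₁: p ≠ 0.5
Standard error: SE = √(p₀(1-p₀)/n) = √(0.5×0.5/406) = 0.024815
z-statistic: z = (p̂ - p₀)/SE = (0.45 - 0.5)/0.024815 = -2.0149
Critical value: z_0.025 = ±1.960
p-value = 0.0439
Decision: reject H₀ at α = 0.05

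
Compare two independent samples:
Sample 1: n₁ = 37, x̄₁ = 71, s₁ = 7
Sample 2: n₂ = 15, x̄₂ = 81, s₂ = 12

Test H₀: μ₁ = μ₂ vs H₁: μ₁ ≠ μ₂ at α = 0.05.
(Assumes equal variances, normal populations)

Pooled variance: s²_p = [36×7² + 14×12²]/(50) = 75.6000
s_p = 8.6948
SE = s_p×√(1/n₁ + 1/n₂) = 8.6948×√(1/37 + 1/15) = 2.6614
t = (x̄₁ - x̄₂)/SE = (71 - 81)/2.6614 = -3.7574
df = 50, t-critical = ±2.009
Decision: reject H₀

Answer: t = -3.7574, reject H₀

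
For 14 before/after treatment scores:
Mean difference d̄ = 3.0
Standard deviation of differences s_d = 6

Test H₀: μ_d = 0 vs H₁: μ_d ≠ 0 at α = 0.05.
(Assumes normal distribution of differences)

df = n - 1 = 13
SE = s_d/√n = 6/√14 = 1.6036
t = d̄/SE = 3.0/1.6036 = 1.8708
Critical value: t_{0.025,13} = ±2.160
p-value ≈ 0.0841
Decision: fail to reject H₀

Answer: t = 1.8708, fail to reject H₀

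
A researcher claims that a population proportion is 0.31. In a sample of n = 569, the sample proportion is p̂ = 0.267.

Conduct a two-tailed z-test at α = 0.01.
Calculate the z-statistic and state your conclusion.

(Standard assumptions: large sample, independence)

Answer: z = -2.2178, fail to reject H₀

Derivation:
H₀: p = 0.31, H₁: p ≠ 0.31
Standard error: SE = √(p₀(1-p₀)/n) = √(0.31×0.69/569) = 0.019389
z-statistic: z = (p̂ - p₀)/SE = (0.267 - 0.31)/0.019389 = -2.2178
Critical value: z_0.005 = ±2.576
p-value = 0.0266
Decision: fail to reject H₀ at α = 0.01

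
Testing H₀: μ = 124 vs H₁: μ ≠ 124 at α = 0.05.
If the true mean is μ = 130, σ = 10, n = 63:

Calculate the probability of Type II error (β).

SE = σ/√n = 10/√63 = 1.2599
Critical values: μ₀ ± z_0.025×SE = 124 ± 1.960×1.2599
Acceptance region: (121.5306, 126.4694)
Under H₁ (μ = 130): z_high = (126.4694 - 130)/1.2599 = -2.8023, z_low = (121.5306 - 130)/1.2599 = -6.7223
β = P(not reject | H₁) = Φ(-2.8023) - Φ(-6.7223) ≈ 0.0025

Answer: β ≈ 0.0025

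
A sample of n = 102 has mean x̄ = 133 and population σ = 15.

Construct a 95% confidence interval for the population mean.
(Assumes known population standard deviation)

Answer: (130.0890, 135.9110)

Derivation:
Confidence level: 95%, α = 0.05
z_0.025 = 1.960
SE = σ/√n = 15/√102 = 1.4852
Margin of error = 1.960 × 1.4852 = 2.9110
CI: x̄ ± margin = 133 ± 2.9110
CI: (130.0890, 135.9110)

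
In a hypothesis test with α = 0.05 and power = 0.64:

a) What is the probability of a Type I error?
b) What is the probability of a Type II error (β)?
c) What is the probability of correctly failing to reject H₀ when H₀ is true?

a) Type I error probability = α = 0.05
b) Power = P(reject H₀ | H₁ true) = 1 - β = 0.64, so Type II error probability = β = 1 - Power = 0.36
c) P(fail to reject H₀ | H₀ true) = 1 - α = 0.95

Answer: a) 0.05, b) 0.36, c) 0.95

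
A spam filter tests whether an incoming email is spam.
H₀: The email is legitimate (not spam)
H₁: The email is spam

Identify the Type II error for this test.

Type I error (α): Rejecting H₀ when H₀ is true
Type II error (β): Failing to reject H₀ when H₁ is true

Answer: Letting a spam email through to the inbox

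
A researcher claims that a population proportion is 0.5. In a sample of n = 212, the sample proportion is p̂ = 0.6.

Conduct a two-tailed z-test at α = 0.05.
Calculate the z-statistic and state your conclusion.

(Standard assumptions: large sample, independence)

Answer: z = 2.9121, reject H₀

Derivation:
H₀: p = 0.5, H₁: p ≠ 0.5
Standard error: SE = √(p₀(1-p₀)/n) = √(0.5×0.5/212) = 0.034340
z-statistic: z = (p̂ - p₀)/SE = (0.6 - 0.5)/0.034340 = 2.9121
Critical value: z_0.025 = ±1.960
p-value = 0.0036
Decision: reject H₀ at α = 0.05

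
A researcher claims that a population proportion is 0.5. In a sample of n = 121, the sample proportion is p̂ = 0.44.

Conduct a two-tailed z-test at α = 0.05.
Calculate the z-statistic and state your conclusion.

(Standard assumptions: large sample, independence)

H₀: p = 0.5, H₁: p ≠ 0.5
Standard error: SE = √(p₀(1-p₀)/n) = √(0.5×0.5/121) = 0.045455
z-statistic: z = (p̂ - p₀)/SE = (0.44 - 0.5)/0.045455 = -1.3200
Critical value: z_0.025 = ±1.960
p-value = 0.1868
Decision: fail to reject H₀ at α = 0.05

Answer: z = -1.3200, fail to reject H₀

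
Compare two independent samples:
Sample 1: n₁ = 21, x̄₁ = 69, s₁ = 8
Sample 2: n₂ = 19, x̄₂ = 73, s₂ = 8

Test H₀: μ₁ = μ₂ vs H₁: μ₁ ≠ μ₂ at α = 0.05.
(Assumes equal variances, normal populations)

Pooled variance: s²_p = [20×8² + 18×8²]/(38) = 64.0000
s_p = 8.0000
SE = s_p×√(1/n₁ + 1/n₂) = 8.0000×√(1/21 + 1/19) = 2.5330
t = (x̄₁ - x̄₂)/SE = (69 - 73)/2.5330 = -1.5792
df = 38, t-critical = ±2.024
Decision: fail to reject H₀

Answer: t = -1.5792, fail to reject H₀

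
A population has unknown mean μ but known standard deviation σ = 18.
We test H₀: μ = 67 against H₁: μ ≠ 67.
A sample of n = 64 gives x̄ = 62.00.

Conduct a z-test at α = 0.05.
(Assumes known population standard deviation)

Standard error: SE = σ/√n = 18/√64 = 2.2500
z-statistic: z = (x̄ - μ₀)/SE = (62.00 - 67)/2.2500 = -2.2222
Critical value: ±1.960
p-value = 0.0263
Decision: reject H₀

Answer: z = -2.2222, reject H₀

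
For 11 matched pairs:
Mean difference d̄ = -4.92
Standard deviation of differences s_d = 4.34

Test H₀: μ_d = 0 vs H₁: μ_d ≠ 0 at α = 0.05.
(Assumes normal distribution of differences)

df = n - 1 = 10
SE = s_d/√n = 4.34/√11 = 1.3086
t = d̄/SE = -4.92/1.3086 = -3.7597
Critical value: t_{0.025,10} = ±2.228
p-value ≈ 0.0037
Decision: reject H₀

Answer: t = -3.7597, reject H₀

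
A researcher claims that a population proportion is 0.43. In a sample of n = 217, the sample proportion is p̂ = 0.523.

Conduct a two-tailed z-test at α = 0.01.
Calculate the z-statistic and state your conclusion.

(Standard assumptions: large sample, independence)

H₀: p = 0.43, H₁: p ≠ 0.43
Standard error: SE = √(p₀(1-p₀)/n) = √(0.43×0.57/217) = 0.033608
z-statistic: z = (p̂ - p₀)/SE = (0.523 - 0.43)/0.033608 = 2.7672
Critical value: z_0.005 = ±2.576
p-value = 0.0057
Decision: reject H₀ at α = 0.01

Answer: z = 2.7672, reject H₀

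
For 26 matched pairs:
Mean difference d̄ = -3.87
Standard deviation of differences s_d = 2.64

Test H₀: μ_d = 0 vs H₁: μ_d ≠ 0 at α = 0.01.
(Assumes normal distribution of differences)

df = n - 1 = 25
SE = s_d/√n = 2.64/√26 = 0.5177
t = d̄/SE = -3.87/0.5177 = -7.4754
Critical value: t_{0.005,25} = ±2.787
p-value < 0.0001
Decision: reject H₀

Answer: t = -7.4754, reject H₀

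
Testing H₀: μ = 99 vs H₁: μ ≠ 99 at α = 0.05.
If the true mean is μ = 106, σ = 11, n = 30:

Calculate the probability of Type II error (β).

Answer: β ≈ 0.0636

Derivation:
SE = σ/√n = 11/√30 = 2.0083
Critical values: μ₀ ± z_0.025×SE = 99 ± 1.960×2.0083
Acceptance region: (95.0637, 102.9363)
Under H₁ (μ = 106): z_high = (102.9363 - 106)/2.0083 = -1.5255, z_low = (95.0637 - 106)/2.0083 = -5.4456
β = P(not reject | H₁) = Φ(-1.5255) - Φ(-5.4456) ≈ 0.0636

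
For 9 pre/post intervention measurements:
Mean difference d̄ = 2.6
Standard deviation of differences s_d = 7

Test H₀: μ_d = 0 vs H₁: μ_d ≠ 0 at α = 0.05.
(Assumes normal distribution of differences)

df = n - 1 = 8
SE = s_d/√n = 7/√9 = 2.3333
t = d̄/SE = 2.6/2.3333 = 1.1143
Critical value: t_{0.025,8} = ±2.306
p-value ≈ 0.2975
Decision: fail to reject H₀

Answer: t = 1.1143, fail to reject H₀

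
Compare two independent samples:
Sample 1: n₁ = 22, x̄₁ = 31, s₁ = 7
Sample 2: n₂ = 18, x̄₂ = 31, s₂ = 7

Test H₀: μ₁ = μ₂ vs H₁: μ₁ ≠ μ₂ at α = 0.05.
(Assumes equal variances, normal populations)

Pooled variance: s²_p = [21×7² + 17×7²]/(38) = 49.0000
s_p = 7.0000
SE = s_p×√(1/n₁ + 1/n₂) = 7.0000×√(1/22 + 1/18) = 2.2247
t = (x̄₁ - x̄₂)/SE = (31 - 31)/2.2247 = 0.0000
df = 38, t-critical = ±2.024
Decision: fail to reject H₀

Answer: t = 0.0000, fail to reject H₀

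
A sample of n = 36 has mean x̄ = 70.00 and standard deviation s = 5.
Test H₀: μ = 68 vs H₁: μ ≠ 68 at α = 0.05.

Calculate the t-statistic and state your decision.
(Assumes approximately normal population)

df = n - 1 = 35
SE = s/√n = 5/√36 = 0.8333
t = (x̄ - μ₀)/SE = (70.00 - 68)/0.8333 = 2.4001
Critical value: t_{0.025,35} = ±2.030
p-value ≈ 0.0218
Decision: reject H₀

Answer: t = 2.4001, reject H₀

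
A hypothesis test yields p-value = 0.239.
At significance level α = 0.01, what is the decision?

Compare p-value to α:
0.239 ≥ 0.01
Decision: fail to reject H₀

Answer: fail to reject H₀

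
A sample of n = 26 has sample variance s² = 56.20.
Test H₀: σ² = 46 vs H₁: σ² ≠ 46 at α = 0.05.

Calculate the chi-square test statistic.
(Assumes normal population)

Answer: χ² = 30.5435, fail to reject H₀

Derivation:
df = n - 1 = 25
χ² = (n-1)s²/σ₀² = 25×56.20/46 = 30.5435
Critical values: χ²_{0.975,25} = 13.120, χ²_{0.025,25} = 40.646
Rejection region: χ² < 13.120 or χ² > 40.646
Decision: fail to reject H₀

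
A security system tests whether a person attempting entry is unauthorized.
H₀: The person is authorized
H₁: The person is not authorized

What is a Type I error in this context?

Type I error (α): Rejecting H₀ when H₀ is true
Type II error (β): Failing to reject H₀ when H₁ is true

Answer: Denying entry to an authorized person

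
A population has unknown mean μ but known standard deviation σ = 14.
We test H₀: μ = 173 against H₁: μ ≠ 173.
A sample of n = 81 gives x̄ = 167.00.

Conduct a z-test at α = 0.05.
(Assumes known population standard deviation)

Standard error: SE = σ/√n = 14/√81 = 1.5556
z-statistic: z = (x̄ - μ₀)/SE = (167.00 - 173)/1.5556 = -3.8570
Critical value: ±1.960
p-value = 0.0001
Decision: reject H₀

Answer: z = -3.8570, reject H₀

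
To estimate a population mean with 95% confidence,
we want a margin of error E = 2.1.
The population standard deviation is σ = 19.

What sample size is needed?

z_0.025 = 1.960
n = (z×σ/E)² = (1.960×19/2.1)²
n = 314.4711
Round up: n = 315

Answer: n = 315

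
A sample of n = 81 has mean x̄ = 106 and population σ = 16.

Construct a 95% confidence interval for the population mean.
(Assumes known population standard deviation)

Answer: (102.5155, 109.4845)

Derivation:
Confidence level: 95%, α = 0.05
z_0.025 = 1.960
SE = σ/√n = 16/√81 = 1.7778
Margin of error = 1.960 × 1.7778 = 3.4845
CI: x̄ ± margin = 106 ± 3.4845
CI: (102.5155, 109.4845)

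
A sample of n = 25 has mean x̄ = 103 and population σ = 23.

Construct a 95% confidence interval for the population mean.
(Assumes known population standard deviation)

Confidence level: 95%, α = 0.05
z_0.025 = 1.960
SE = σ/√n = 23/√25 = 4.6000
Margin of error = 1.960 × 4.6000 = 9.0160
CI: x̄ ± margin = 103 ± 9.0160
CI: (93.9840, 112.0160)

Answer: (93.9840, 112.0160)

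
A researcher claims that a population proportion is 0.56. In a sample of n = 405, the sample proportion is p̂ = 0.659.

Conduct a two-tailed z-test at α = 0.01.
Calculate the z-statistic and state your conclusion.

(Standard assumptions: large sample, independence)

Answer: z = 4.0136, reject H₀

Derivation:
H₀: p = 0.56, H₁: p ≠ 0.56
Standard error: SE = √(p₀(1-p₀)/n) = √(0.56×0.44/405) = 0.024666
z-statistic: z = (p̂ - p₀)/SE = (0.659 - 0.56)/0.024666 = 4.0136
Critical value: z_0.005 = ±2.576
p-value = 0.0001
Decision: reject H₀ at α = 0.01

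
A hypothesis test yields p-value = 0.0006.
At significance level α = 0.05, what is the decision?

Answer: reject H₀

Derivation:
Compare p-value to α:
0.0006 < 0.05
Decision: reject H₀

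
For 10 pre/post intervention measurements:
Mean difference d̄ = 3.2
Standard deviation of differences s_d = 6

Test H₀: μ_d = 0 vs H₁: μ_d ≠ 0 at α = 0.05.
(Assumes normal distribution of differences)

Answer: t = 1.6865, fail to reject H₀

Derivation:
df = n - 1 = 9
SE = s_d/√n = 6/√10 = 1.8974
t = d̄/SE = 3.2/1.8974 = 1.6865
Critical value: t_{0.025,9} = ±2.262
p-value ≈ 0.1260
Decision: fail to reject H₀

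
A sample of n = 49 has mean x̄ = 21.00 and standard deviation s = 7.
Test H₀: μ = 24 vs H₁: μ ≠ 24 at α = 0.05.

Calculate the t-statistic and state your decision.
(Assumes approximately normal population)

df = n - 1 = 48
SE = s/√n = 7/√49 = 1.0000
t = (x̄ - μ₀)/SE = (21.00 - 24)/1.0000 = -3.0000
Critical value: t_{0.025,48} = ±2.011
p-value ≈ 0.0043
Decision: reject H₀

Answer: t = -3.0000, reject H₀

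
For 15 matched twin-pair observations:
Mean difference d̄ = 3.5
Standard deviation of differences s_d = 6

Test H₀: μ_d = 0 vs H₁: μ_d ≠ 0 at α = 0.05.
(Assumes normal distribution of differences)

Answer: t = 2.2592, reject H₀

Derivation:
df = n - 1 = 14
SE = s_d/√n = 6/√15 = 1.5492
t = d̄/SE = 3.5/1.5492 = 2.2592
Critical value: t_{0.025,14} = ±2.145
p-value ≈ 0.0403
Decision: reject H₀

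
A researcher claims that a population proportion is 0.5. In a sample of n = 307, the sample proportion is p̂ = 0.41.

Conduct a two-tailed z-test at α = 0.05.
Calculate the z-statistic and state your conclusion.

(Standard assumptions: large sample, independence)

H₀: p = 0.5, H₁: p ≠ 0.5
Standard error: SE = √(p₀(1-p₀)/n) = √(0.5×0.5/307) = 0.028537
z-statistic: z = (p̂ - p₀)/SE = (0.41 - 0.5)/0.028537 = -3.1538
Critical value: z_0.025 = ±1.960
p-value = 0.0016
Decision: reject H₀ at α = 0.05

Answer: z = -3.1538, reject H₀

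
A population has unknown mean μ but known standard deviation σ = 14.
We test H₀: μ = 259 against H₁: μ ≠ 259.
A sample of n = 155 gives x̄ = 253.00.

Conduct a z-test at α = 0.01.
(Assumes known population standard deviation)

Answer: z = -5.3357, reject H₀

Derivation:
Standard error: SE = σ/√n = 14/√155 = 1.1245
z-statistic: z = (x̄ - μ₀)/SE = (253.00 - 259)/1.1245 = -5.3357
Critical value: ±2.576
p-value < 0.0001
Decision: reject H₀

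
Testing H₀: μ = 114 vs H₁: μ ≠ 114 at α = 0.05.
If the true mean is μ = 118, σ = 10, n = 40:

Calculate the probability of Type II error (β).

Answer: β ≈ 0.2844

Derivation:
SE = σ/√n = 10/√40 = 1.5811
Critical values: μ₀ ± z_0.025×SE = 114 ± 1.960×1.5811
Acceptance region: (110.9010, 117.0990)
Under H₁ (μ = 118): z_high = (117.0990 - 118)/1.5811 = -0.5699, z_low = (110.9010 - 118)/1.5811 = -4.4899
β = P(not reject | H₁) = Φ(-0.5699) - Φ(-4.4899) ≈ 0.2844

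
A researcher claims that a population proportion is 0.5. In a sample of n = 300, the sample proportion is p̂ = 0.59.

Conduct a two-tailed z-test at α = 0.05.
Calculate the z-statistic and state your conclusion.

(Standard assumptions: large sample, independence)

H₀: p = 0.5, H₁: p ≠ 0.5
Standard error: SE = √(p₀(1-p₀)/n) = √(0.5×0.5/300) = 0.028868
z-statistic: z = (p̂ - p₀)/SE = (0.59 - 0.5)/0.028868 = 3.1176
Critical value: z_0.025 = ±1.960
p-value = 0.0018
Decision: reject H₀ at α = 0.05

Answer: z = 3.1176, reject H₀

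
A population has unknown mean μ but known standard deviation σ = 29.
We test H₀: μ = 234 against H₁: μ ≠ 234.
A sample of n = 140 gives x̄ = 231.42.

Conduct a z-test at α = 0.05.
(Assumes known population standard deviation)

Standard error: SE = σ/√n = 29/√140 = 2.4509
z-statistic: z = (x̄ - μ₀)/SE = (231.42 - 234)/2.4509 = -1.0527
Critical value: ±1.960
p-value = 0.2925
Decision: fail to reject H₀

Answer: z = -1.0527, fail to reject H₀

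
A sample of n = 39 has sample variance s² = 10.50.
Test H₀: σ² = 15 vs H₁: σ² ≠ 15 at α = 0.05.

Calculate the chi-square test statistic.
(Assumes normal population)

Answer: χ² = 26.6000, fail to reject H₀

Derivation:
df = n - 1 = 38
χ² = (n-1)s²/σ₀² = 38×10.50/15 = 26.6000
Critical values: χ²_{0.975,38} = 22.878, χ²_{0.025,38} = 56.896
Rejection region: χ² < 22.878 or χ² > 56.896
Decision: fail to reject H₀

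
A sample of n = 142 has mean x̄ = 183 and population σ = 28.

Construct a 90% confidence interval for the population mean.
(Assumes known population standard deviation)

Confidence level: 90%, α = 0.1
z_0.05 = 1.645
SE = σ/√n = 28/√142 = 2.3497
Margin of error = 1.645 × 2.3497 = 3.8653
CI: x̄ ± margin = 183 ± 3.8653
CI: (179.1347, 186.8653)

Answer: (179.1347, 186.8653)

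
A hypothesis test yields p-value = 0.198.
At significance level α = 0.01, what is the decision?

Compare p-value to α:
0.198 ≥ 0.01
Decision: fail to reject H₀

Answer: fail to reject H₀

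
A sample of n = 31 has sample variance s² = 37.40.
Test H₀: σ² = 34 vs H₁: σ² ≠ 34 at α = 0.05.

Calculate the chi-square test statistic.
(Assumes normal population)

Answer: χ² = 33.0000, fail to reject H₀

Derivation:
df = n - 1 = 30
χ² = (n-1)s²/σ₀² = 30×37.40/34 = 33.0000
Critical values: χ²_{0.975,30} = 16.791, χ²_{0.025,30} = 46.979
Rejection region: χ² < 16.791 or χ² > 46.979
Decision: fail to reject H₀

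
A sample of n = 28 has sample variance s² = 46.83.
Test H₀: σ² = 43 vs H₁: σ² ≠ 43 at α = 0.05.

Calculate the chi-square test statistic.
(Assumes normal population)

df = n - 1 = 27
χ² = (n-1)s²/σ₀² = 27×46.83/43 = 29.4049
Critical values: χ²_{0.975,27} = 14.573, χ²_{0.025,27} = 43.195
Rejection region: χ² < 14.573 or χ² > 43.195
Decision: fail to reject H₀

Answer: χ² = 29.4049, fail to reject H₀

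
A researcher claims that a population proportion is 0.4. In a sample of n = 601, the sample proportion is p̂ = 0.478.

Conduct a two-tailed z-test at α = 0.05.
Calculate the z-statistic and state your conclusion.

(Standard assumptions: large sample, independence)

Answer: z = 3.9033, reject H₀

Derivation:
H₀: p = 0.4, H₁: p ≠ 0.4
Standard error: SE = √(p₀(1-p₀)/n) = √(0.4×0.6/601) = 0.019983
z-statistic: z = (p̂ - p₀)/SE = (0.478 - 0.4)/0.019983 = 3.9033
Critical value: z_0.025 = ±1.960
p-value = 0.0001
Decision: reject H₀ at α = 0.05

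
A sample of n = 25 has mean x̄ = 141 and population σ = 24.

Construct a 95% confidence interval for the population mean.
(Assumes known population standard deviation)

Confidence level: 95%, α = 0.05
z_0.025 = 1.960
SE = σ/√n = 24/√25 = 4.8000
Margin of error = 1.960 × 4.8000 = 9.4080
CI: x̄ ± margin = 141 ± 9.4080
CI: (131.5920, 150.4080)

Answer: (131.5920, 150.4080)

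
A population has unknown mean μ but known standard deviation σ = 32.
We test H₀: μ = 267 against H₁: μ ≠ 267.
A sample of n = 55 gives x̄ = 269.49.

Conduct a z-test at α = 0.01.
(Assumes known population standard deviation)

Answer: z = 0.5771, fail to reject H₀

Derivation:
Standard error: SE = σ/√n = 32/√55 = 4.3149
z-statistic: z = (x̄ - μ₀)/SE = (269.49 - 267)/4.3149 = 0.5771
Critical value: ±2.576
p-value = 0.5639
Decision: fail to reject H₀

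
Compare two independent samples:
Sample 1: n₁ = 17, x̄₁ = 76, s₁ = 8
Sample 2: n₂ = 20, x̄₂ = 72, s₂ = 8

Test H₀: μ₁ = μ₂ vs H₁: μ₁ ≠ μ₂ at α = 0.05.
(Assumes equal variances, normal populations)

Pooled variance: s²_p = [16×8² + 19×8²]/(35) = 64.0000
s_p = 8.0000
SE = s_p×√(1/n₁ + 1/n₂) = 8.0000×√(1/17 + 1/20) = 2.6391
t = (x̄₁ - x̄₂)/SE = (76 - 72)/2.6391 = 1.5157
df = 35, t-critical = ±2.030
Decision: fail to reject H₀

Answer: t = 1.5157, fail to reject H₀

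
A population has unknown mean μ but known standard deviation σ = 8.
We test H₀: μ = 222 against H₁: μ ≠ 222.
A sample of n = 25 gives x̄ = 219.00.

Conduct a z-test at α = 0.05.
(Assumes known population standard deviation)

Answer: z = -1.8750, fail to reject H₀

Derivation:
Standard error: SE = σ/√n = 8/√25 = 1.6000
z-statistic: z = (x̄ - μ₀)/SE = (219.00 - 222)/1.6000 = -1.8750
Critical value: ±1.960
p-value = 0.0608
Decision: fail to reject H₀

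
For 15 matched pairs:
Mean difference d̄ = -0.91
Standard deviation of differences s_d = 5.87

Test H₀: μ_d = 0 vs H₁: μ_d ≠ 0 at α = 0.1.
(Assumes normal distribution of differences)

df = n - 1 = 14
SE = s_d/√n = 5.87/√15 = 1.5156
t = d̄/SE = -0.91/1.5156 = -0.6004
Critical value: t_{0.05,14} = ±1.761
p-value ≈ 0.5578
Decision: fail to reject H₀

Answer: t = -0.6004, fail to reject H₀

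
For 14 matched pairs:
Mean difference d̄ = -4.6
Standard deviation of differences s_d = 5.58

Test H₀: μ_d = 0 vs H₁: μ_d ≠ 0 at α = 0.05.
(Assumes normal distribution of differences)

Answer: t = -3.0846, reject H₀

Derivation:
df = n - 1 = 13
SE = s_d/√n = 5.58/√14 = 1.4913
t = d̄/SE = -4.6/1.4913 = -3.0846
Critical value: t_{0.025,13} = ±2.160
p-value ≈ 0.0087
Decision: reject H₀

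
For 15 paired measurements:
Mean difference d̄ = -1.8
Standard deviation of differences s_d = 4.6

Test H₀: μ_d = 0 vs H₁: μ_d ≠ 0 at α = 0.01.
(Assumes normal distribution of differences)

df = n - 1 = 14
SE = s_d/√n = 4.6/√15 = 1.1877
t = d̄/SE = -1.8/1.1877 = -1.5155
Critical value: t_{0.005,14} = ±2.977
p-value ≈ 0.1519
Decision: fail to reject H₀

Answer: t = -1.5155, fail to reject H₀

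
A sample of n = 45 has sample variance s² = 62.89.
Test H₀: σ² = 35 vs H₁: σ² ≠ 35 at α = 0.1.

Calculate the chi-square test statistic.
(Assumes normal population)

df = n - 1 = 44
χ² = (n-1)s²/σ₀² = 44×62.89/35 = 79.0617
Critical values: χ²_{0.95,44} = 29.787, χ²_{0.05,44} = 60.481
Rejection region: χ² < 29.787 or χ² > 60.481
Decision: reject H₀

Answer: χ² = 79.0617, reject H₀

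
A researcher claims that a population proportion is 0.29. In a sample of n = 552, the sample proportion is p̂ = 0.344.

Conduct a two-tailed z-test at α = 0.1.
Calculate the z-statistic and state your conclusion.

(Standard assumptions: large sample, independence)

Answer: z = 2.7960, reject H₀

Derivation:
H₀: p = 0.29, H₁: p ≠ 0.29
Standard error: SE = √(p₀(1-p₀)/n) = √(0.29×0.71/552) = 0.019313
z-statistic: z = (p̂ - p₀)/SE = (0.344 - 0.29)/0.019313 = 2.7960
Critical value: z_0.05 = ±1.645
p-value = 0.0052
Decision: reject H₀ at α = 0.1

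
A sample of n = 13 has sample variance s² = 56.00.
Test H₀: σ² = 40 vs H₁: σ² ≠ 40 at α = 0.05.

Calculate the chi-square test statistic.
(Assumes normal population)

Answer: χ² = 16.8000, fail to reject H₀

Derivation:
df = n - 1 = 12
χ² = (n-1)s²/σ₀² = 12×56.00/40 = 16.8000
Critical values: χ²_{0.975,12} = 4.404, χ²_{0.025,12} = 23.337
Rejection region: χ² < 4.404 or χ² > 23.337
Decision: fail to reject H₀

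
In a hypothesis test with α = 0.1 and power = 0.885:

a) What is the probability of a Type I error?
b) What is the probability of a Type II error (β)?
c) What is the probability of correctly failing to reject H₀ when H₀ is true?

Answer: a) 0.1, b) 0.115, c) 0.9

Derivation:
a) Type I error probability = α = 0.1
b) Power = P(reject H₀ | H₁ true) = 1 - β = 0.885, so Type II error probability = β = 1 - Power = 0.115
c) P(fail to reject H₀ | H₀ true) = 1 - α = 0.9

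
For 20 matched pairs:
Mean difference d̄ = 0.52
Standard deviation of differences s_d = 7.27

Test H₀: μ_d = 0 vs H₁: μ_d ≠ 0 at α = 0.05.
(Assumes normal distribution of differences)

df = n - 1 = 19
SE = s_d/√n = 7.27/√20 = 1.6256
t = d̄/SE = 0.52/1.6256 = 0.3199
Critical value: t_{0.025,19} = ±2.093
p-value ≈ 0.7525
Decision: fail to reject H₀

Answer: t = 0.3199, fail to reject H₀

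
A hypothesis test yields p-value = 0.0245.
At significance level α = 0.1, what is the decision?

Answer: reject H₀

Derivation:
Compare p-value to α:
0.0245 < 0.1
Decision: reject H₀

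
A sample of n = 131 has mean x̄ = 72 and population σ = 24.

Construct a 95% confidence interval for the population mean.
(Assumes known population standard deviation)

Confidence level: 95%, α = 0.05
z_0.025 = 1.960
SE = σ/√n = 24/√131 = 2.0969
Margin of error = 1.960 × 2.0969 = 4.1099
CI: x̄ ± margin = 72 ± 4.1099
CI: (67.8901, 76.1099)

Answer: (67.8901, 76.1099)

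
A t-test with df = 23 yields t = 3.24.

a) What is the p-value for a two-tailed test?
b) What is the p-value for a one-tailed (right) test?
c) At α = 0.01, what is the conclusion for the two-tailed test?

Answer: a) 0.0036, b) 0.0018, c) reject H₀

Derivation:
Using t-distribution with df = 23:
a) Two-tailed: p = 2×P(T > 3.24) = 0.0036
b) One-tailed: p = P(T > 3.24) = 0.0018
c) 0.0036 < 0.01, reject H₀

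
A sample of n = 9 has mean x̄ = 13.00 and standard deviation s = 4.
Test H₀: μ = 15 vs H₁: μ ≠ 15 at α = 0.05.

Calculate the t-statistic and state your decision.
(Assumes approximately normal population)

df = n - 1 = 8
SE = s/√n = 4/√9 = 1.3333
t = (x̄ - μ₀)/SE = (13.00 - 15)/1.3333 = -1.5000
Critical value: t_{0.025,8} = ±2.306
p-value ≈ 0.1720
Decision: fail to reject H₀

Answer: t = -1.5000, fail to reject H₀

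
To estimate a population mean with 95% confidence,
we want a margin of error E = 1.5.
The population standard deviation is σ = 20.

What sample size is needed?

Answer: n = 683

Derivation:
z_0.025 = 1.960
n = (z×σ/E)² = (1.960×20/1.5)²
n = 682.9511
Round up: n = 683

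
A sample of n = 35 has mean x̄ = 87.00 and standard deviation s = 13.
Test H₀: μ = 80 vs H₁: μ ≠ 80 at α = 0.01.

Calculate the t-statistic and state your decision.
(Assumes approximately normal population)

df = n - 1 = 34
SE = s/√n = 13/√35 = 2.1974
t = (x̄ - μ₀)/SE = (87.00 - 80)/2.1974 = 3.1856
Critical value: t_{0.005,34} = ±2.728
p-value ≈ 0.0031
Decision: reject H₀

Answer: t = 3.1856, reject H₀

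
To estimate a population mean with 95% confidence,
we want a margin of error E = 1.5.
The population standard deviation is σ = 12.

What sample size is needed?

z_0.025 = 1.960
n = (z×σ/E)² = (1.960×12/1.5)²
n = 245.8624
Round up: n = 246

Answer: n = 246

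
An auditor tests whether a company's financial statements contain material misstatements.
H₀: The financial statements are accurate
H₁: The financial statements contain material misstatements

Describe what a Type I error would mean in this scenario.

Answer: Concluding the statements are misstated when they are actually accurate

Derivation:
Type I error: rejecting H₀ when it is actually true (false positive).
Type II error: failing to reject H₀ when H₁ is actually true (false negative).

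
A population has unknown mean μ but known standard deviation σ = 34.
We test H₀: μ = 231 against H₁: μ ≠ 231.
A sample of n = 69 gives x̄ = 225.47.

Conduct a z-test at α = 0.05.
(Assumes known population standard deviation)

Standard error: SE = σ/√n = 34/√69 = 4.0931
z-statistic: z = (x̄ - μ₀)/SE = (225.47 - 231)/4.0931 = -1.3511
Critical value: ±1.960
p-value = 0.1767
Decision: fail to reject H₀

Answer: z = -1.3511, fail to reject H₀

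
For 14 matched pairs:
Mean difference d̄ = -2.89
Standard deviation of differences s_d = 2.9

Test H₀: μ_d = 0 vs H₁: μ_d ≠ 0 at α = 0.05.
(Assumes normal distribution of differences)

df = n - 1 = 13
SE = s_d/√n = 2.9/√14 = 0.7751
t = d̄/SE = -2.89/0.7751 = -3.7286
Critical value: t_{0.025,13} = ±2.160
p-value ≈ 0.0025
Decision: reject H₀

Answer: t = -3.7286, reject H₀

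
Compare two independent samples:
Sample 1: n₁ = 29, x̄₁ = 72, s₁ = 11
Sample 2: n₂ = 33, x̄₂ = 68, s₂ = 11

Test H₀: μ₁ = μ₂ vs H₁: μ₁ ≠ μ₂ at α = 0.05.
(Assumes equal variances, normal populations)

Answer: t = 1.4287, fail to reject H₀

Derivation:
Pooled variance: s²_p = [28×11² + 32×11²]/(60) = 121.0000
s_p = 11.0000
SE = s_p×√(1/n₁ + 1/n₂) = 11.0000×√(1/29 + 1/33) = 2.7998
t = (x̄₁ - x̄₂)/SE = (72 - 68)/2.7998 = 1.4287
df = 60, t-critical = ±2.000
Decision: fail to reject H₀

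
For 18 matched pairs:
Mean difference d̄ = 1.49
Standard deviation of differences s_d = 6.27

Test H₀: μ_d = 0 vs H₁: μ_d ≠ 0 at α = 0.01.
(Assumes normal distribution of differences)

df = n - 1 = 17
SE = s_d/√n = 6.27/√18 = 1.4779
t = d̄/SE = 1.49/1.4779 = 1.0082
Critical value: t_{0.005,17} = ±2.898
p-value ≈ 0.3275
Decision: fail to reject H₀

Answer: t = 1.0082, fail to reject H₀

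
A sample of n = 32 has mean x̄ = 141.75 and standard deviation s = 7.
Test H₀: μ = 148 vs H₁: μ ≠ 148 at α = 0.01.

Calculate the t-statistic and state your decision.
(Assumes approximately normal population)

df = n - 1 = 31
SE = s/√n = 7/√32 = 1.2374
t = (x̄ - μ₀)/SE = (141.75 - 148)/1.2374 = -5.0509
Critical value: t_{0.005,31} = ±2.744
p-value < 0.0001
Decision: reject H₀

Answer: t = -5.0509, reject H₀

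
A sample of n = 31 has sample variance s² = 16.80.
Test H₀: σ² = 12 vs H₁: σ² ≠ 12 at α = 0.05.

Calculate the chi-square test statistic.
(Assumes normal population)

Answer: χ² = 42.0000, fail to reject H₀

Derivation:
df = n - 1 = 30
χ² = (n-1)s²/σ₀² = 30×16.80/12 = 42.0000
Critical values: χ²_{0.975,30} = 16.791, χ²_{0.025,30} = 46.979
Rejection region: χ² < 16.791 or χ² > 46.979
Decision: fail to reject H₀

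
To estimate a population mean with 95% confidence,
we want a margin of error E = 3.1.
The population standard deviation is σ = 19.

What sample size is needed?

Answer: n = 145

Derivation:
z_0.025 = 1.960
n = (z×σ/E)² = (1.960×19/3.1)²
n = 144.3098
Round up: n = 145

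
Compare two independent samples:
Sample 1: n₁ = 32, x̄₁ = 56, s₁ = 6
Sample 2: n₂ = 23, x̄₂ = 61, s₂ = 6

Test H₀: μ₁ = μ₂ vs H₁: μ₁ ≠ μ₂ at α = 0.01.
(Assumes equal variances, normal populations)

Pooled variance: s²_p = [31×6² + 22×6²]/(53) = 36.0000
s_p = 6.0000
SE = s_p×√(1/n₁ + 1/n₂) = 6.0000×√(1/32 + 1/23) = 1.6402
t = (x̄₁ - x̄₂)/SE = (56 - 61)/1.6402 = -3.0484
df = 53, t-critical = ±2.672
Decision: reject H₀

Answer: t = -3.0484, reject H₀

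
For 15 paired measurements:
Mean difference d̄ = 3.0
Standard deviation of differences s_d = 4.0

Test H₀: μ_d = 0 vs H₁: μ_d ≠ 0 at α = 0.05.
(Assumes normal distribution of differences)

Answer: t = 2.9047, reject H₀

Derivation:
df = n - 1 = 14
SE = s_d/√n = 4.0/√15 = 1.0328
t = d̄/SE = 3.0/1.0328 = 2.9047
Critical value: t_{0.025,14} = ±2.145
p-value ≈ 0.0115
Decision: reject H₀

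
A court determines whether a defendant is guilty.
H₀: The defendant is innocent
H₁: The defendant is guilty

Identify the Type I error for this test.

Answer: Convicting an innocent person

Derivation:
Type I error: rejecting H₀ when it is actually true (false positive).
Type II error: failing to reject H₀ when H₁ is actually true (false negative).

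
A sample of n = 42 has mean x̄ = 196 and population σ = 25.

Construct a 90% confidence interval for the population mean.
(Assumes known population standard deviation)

Answer: (189.6542, 202.3458)

Derivation:
Confidence level: 90%, α = 0.1
z_0.05 = 1.645
SE = σ/√n = 25/√42 = 3.8576
Margin of error = 1.645 × 3.8576 = 6.3458
CI: x̄ ± margin = 196 ± 6.3458
CI: (189.6542, 202.3458)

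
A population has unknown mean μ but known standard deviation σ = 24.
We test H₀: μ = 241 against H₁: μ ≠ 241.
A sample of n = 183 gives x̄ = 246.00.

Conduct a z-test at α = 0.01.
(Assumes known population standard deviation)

Answer: z = 2.8183, reject H₀

Derivation:
Standard error: SE = σ/√n = 24/√183 = 1.7741
z-statistic: z = (x̄ - μ₀)/SE = (246.00 - 241)/1.7741 = 2.8183
Critical value: ±2.576
p-value = 0.0048
Decision: reject H₀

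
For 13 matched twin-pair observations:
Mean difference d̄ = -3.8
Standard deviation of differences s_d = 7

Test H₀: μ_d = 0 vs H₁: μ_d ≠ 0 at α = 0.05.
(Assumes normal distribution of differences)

Answer: t = -1.9572, fail to reject H₀

Derivation:
df = n - 1 = 12
SE = s_d/√n = 7/√13 = 1.9415
t = d̄/SE = -3.8/1.9415 = -1.9572
Critical value: t_{0.025,12} = ±2.179
p-value ≈ 0.0740
Decision: fail to reject H₀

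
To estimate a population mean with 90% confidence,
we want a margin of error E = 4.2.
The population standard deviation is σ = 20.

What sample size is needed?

z_0.05 = 1.645
n = (z×σ/E)² = (1.645×20/4.2)²
n = 61.3611
Round up: n = 62

Answer: n = 62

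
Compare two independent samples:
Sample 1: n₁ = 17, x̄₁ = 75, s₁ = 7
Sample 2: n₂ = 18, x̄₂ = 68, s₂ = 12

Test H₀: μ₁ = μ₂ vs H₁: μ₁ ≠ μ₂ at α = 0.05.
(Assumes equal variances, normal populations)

Answer: t = 2.0914, reject H₀

Derivation:
Pooled variance: s²_p = [16×7² + 17×12²]/(33) = 97.9394
s_p = 9.8964
SE = s_p×√(1/n₁ + 1/n₂) = 9.8964×√(1/17 + 1/18) = 3.3470
t = (x̄₁ - x̄₂)/SE = (75 - 68)/3.3470 = 2.0914
df = 33, t-critical = ±2.035
Decision: reject H₀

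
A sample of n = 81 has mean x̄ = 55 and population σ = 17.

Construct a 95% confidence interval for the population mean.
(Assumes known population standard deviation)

Answer: (51.2978, 58.7022)

Derivation:
Confidence level: 95%, α = 0.05
z_0.025 = 1.960
SE = σ/√n = 17/√81 = 1.8889
Margin of error = 1.960 × 1.8889 = 3.7022
CI: x̄ ± margin = 55 ± 3.7022
CI: (51.2978, 58.7022)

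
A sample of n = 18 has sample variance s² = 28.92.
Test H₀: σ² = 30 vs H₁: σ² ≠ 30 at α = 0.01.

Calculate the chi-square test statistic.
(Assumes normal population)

Answer: χ² = 16.3880, fail to reject H₀

Derivation:
df = n - 1 = 17
χ² = (n-1)s²/σ₀² = 17×28.92/30 = 16.3880
Critical values: χ²_{0.995,17} = 5.697, χ²_{0.005,17} = 35.718
Rejection region: χ² < 5.697 or χ² > 35.718
Decision: fail to reject H₀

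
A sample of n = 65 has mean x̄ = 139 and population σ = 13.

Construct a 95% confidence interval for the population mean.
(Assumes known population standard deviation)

Confidence level: 95%, α = 0.05
z_0.025 = 1.960
SE = σ/√n = 13/√65 = 1.6125
Margin of error = 1.960 × 1.6125 = 3.1605
CI: x̄ ± margin = 139 ± 3.1605
CI: (135.8395, 142.1605)

Answer: (135.8395, 142.1605)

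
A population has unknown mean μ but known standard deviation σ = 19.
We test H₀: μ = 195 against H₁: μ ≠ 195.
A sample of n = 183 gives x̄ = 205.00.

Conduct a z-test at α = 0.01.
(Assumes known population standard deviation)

Standard error: SE = σ/√n = 19/√183 = 1.4045
z-statistic: z = (x̄ - μ₀)/SE = (205.00 - 195)/1.4045 = 7.1200
Critical value: ±2.576
p-value < 0.0001
Decision: reject H₀

Answer: z = 7.1200, reject H₀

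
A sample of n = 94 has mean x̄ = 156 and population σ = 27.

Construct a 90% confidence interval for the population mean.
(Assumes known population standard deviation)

Answer: (151.4190, 160.5810)

Derivation:
Confidence level: 90%, α = 0.1
z_0.05 = 1.645
SE = σ/√n = 27/√94 = 2.7848
Margin of error = 1.645 × 2.7848 = 4.5810
CI: x̄ ± margin = 156 ± 4.5810
CI: (151.4190, 160.5810)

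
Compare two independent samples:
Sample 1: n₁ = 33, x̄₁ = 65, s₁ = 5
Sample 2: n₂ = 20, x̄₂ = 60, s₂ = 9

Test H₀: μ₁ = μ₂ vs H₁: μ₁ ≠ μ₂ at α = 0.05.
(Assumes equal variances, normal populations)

Pooled variance: s²_p = [32×5² + 19×9²]/(51) = 45.8627
s_p = 6.7722
SE = s_p×√(1/n₁ + 1/n₂) = 6.7722×√(1/33 + 1/20) = 1.9191
t = (x̄₁ - x̄₂)/SE = (65 - 60)/1.9191 = 2.6054
df = 51, t-critical = ±2.008
Decision: reject H₀

Answer: t = 2.6054, reject H₀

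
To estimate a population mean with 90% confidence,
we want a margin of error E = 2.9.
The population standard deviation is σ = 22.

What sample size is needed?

Answer: n = 156

Derivation:
z_0.05 = 1.645
n = (z×σ/E)² = (1.645×22/2.9)²
n = 155.7332
Round up: n = 156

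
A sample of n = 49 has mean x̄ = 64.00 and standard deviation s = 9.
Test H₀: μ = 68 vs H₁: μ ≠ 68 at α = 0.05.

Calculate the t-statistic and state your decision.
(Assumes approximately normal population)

Answer: t = -3.1111, reject H₀

Derivation:
df = n - 1 = 48
SE = s/√n = 9/√49 = 1.2857
t = (x̄ - μ₀)/SE = (64.00 - 68)/1.2857 = -3.1111
Critical value: t_{0.025,48} = ±2.011
p-value ≈ 0.0031
Decision: reject H₀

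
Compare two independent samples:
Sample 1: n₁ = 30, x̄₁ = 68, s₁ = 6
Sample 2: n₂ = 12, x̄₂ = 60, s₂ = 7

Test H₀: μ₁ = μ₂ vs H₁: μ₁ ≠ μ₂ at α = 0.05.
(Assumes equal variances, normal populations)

Answer: t = 3.7230, reject H₀

Derivation:
Pooled variance: s²_p = [29×6² + 11×7²]/(40) = 39.5750
s_p = 6.2909
SE = s_p×√(1/n₁ + 1/n₂) = 6.2909×√(1/30 + 1/12) = 2.1488
t = (x̄₁ - x̄₂)/SE = (68 - 60)/2.1488 = 3.7230
df = 40, t-critical = ±2.021
Decision: reject H₀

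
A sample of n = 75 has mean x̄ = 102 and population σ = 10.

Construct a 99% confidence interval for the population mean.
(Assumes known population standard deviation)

Answer: (99.0255, 104.9745)

Derivation:
Confidence level: 99%, α = 0.01
z_0.005 = 2.576
SE = σ/√n = 10/√75 = 1.1547
Margin of error = 2.576 × 1.1547 = 2.9745
CI: x̄ ± margin = 102 ± 2.9745
CI: (99.0255, 104.9745)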